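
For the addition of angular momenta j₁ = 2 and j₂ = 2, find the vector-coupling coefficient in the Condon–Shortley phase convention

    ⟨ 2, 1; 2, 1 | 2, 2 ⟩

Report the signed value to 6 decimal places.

−√(3/7) = -0.654654

j₁+j₂−J=2  J+j₁−j₂=2  J−j₁+j₂=2  j₁+j₂+J+1=7
(j₁±m₁, j₂±m₂, J±M) = (3,1,3,1,4,0)
P² = 48/7
sum k=1..1:
  [1] −1/4 = -1/4
S = -1/4
C² = P²·S² = 3/7 ; C = -0.654654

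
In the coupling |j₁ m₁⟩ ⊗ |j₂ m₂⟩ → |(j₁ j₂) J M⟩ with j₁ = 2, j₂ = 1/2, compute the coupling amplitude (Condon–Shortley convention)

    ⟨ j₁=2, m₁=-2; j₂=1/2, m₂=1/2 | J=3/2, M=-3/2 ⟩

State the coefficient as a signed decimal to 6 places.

√[4·1!3!0!/5! · 0!4!1!0!0!3!] = √(144/5)
  +(−1)^1/∏(1,0,3,0,0,0)! = -1/6  (running -1/6)
⟨..|..⟩ = √(144/5)·(-1/6) = -0.894427

-0.894427  (= −√(4/5))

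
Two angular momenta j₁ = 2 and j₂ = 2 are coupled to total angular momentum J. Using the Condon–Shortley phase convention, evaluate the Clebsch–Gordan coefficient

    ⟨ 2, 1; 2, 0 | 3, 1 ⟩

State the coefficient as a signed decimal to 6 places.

triangle: 1!×3!×3!/8! = 36/40320
(j±m)!: 3!×1!×2!×2!×4!×2! = 1152
prefactor² = (2J+1)×Δ×N² = 36/5
  k=0: +1/(0!×1!×1!×2!×2!×1!) = 1/4
  k=1: −1/(1!×0!×0!×1!×3!×2!) = -1/12
Σ = 1/6  ⇒  CG² = 36/5×1/6² = 1/5
CG = +√(1/5) = +0.447214

+√(1/5) ≈ +0.447214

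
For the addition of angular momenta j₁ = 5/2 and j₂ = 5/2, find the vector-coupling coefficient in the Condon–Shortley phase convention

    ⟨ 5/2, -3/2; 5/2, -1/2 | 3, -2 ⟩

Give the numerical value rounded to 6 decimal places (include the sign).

triangle: 2!×3!×3!/9! = 72/362880
(j±m)!: 1!×4!×2!×3!×1!×5! = 34560
prefactor² = (2J+1)×Δ×N² = 48
  k=1: −1/(1!×1!×3!×1!×0!×2!) = -1/12
  k=2: +1/(2!×0!×2!×0!×1!×3!) = 1/24
Σ = -1/24  ⇒  CG² = 48×(-1/24)² = 1/12
CG = −√(1/12) = -0.288675

−√(1/12) = -0.288675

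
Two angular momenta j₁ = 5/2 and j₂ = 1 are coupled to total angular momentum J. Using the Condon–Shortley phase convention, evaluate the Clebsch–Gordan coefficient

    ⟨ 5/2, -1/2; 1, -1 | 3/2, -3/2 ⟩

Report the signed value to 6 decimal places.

+√(1/15) = +0.258199

√[4·2!3!0!/6! · 2!3!0!2!0!3!] = √(48/5)
  +(−1)^0/∏(0,2,3,0,0,0)! = 1/12  (running 1/12)
⟨..|..⟩ = √(48/5)·(1/12) = +0.258199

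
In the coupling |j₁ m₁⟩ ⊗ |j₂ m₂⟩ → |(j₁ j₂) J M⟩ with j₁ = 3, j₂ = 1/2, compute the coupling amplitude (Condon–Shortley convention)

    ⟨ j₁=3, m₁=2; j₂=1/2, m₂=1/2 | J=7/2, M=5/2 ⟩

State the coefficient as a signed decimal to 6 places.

+0.925820  (= +√(6/7))

triangle: 0!*6!*1!/8! = 720/40320
(j±m)!: 5!*1!*1!*0!*6!*1! = 86400
prefactor² = (2J+1)*Δ*N² = 86400/7
  k=0: +1/(0!*0!*1!*1!*5!*0!) = 1/120
Σ = 1/120  ⇒  CG² = 86400/7*1/120² = 6/7
CG = +√(6/7) = +0.925820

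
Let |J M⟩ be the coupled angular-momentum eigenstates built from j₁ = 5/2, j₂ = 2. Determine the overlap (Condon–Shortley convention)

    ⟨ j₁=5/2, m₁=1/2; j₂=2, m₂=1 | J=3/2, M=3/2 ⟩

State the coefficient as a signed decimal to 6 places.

√[4·3!2!1!/7! · 3!2!3!1!3!0!] = √(144/35)
  +(−1)^2/∏(2,1,0,1,2,0)! = 1/4  (running 1/4)
⟨..|..⟩ = √(144/35)·(1/4) = +0.507093

+√(9/35) ≈ +0.507093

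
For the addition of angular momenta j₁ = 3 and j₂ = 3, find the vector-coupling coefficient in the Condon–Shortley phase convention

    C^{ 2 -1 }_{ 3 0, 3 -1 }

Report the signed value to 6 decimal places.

triangle: 4!·2!·2!/9! = 96/362880
(j±m)!: 3!·3!·2!·4!·1!·3! = 10368
prefactor² = (2J+1)·Δ·N² = 96/7
  k=1: −1/(1!·3!·2!·1!·0!·1!) = -1/12
  k=2: +1/(2!·2!·1!·0!·1!·2!) = 1/8
Σ = 1/24  ⇒  CG² = 96/7·1/24² = 1/42
CG = +√(1/42) = +0.154303

+0.154303  (= +√(1/42))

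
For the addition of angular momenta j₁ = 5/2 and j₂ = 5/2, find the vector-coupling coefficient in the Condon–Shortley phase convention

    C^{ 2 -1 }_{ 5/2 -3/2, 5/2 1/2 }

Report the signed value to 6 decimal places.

+√(1/7) = +0.377964

√[5·3!2!2!/8! · 1!4!3!2!1!3!] = √(36/7)
  +(−1)^2/∏(2,1,2,1,0,1)! = 1/4  (running 1/4)
  +(−1)^3/∏(3,0,1,0,1,2)! = -1/12  (running 1/6)
⟨..|..⟩ = √(36/7)·(1/6) = +0.377964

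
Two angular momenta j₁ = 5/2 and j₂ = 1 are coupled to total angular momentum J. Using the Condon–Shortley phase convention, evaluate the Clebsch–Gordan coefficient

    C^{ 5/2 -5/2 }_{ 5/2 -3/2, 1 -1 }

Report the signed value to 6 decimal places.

triangle: 1!·4!·1!/7! = 24/5040
(j±m)!: 1!·4!·0!·2!·0!·5! = 5760
prefactor² = (2J+1)·Δ·N² = 1152/7
  k=0: +1/(0!·1!·4!·0!·0!·1!) = 1/24
Σ = 1/24  ⇒  CG² = 1152/7·1/24² = 2/7
CG = +√(2/7) = +0.534522

+0.534522  (= +√(2/7))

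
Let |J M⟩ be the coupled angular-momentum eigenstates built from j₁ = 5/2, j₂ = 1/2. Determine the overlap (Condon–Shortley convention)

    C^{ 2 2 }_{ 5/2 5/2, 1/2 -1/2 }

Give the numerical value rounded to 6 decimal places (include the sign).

j₁+j₂−J=1  J+j₁−j₂=4  J−j₁+j₂=0  j₁+j₂+J+1=6
(j₁±m₁, j₂±m₂, J±M) = (5,0,0,1,4,0)
P² = 480
sum k=0..0:
  [0] +1/24 = 1/24
S = 1/24
C² = P²·S² = 5/6 ; C = +0.912871

+0.912871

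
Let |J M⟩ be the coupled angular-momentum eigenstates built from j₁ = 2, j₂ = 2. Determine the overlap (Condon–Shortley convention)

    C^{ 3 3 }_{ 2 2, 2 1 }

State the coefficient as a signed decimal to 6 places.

+√(1/2) = +0.707107

√[7·1!3!3!/8! · 4!0!3!1!6!0!] = √(648)
  +(−1)^0/∏(0,1,0,3,3,0)! = 1/36  (running 1/36)
⟨..|..⟩ = √(648)·(1/36) = +0.707107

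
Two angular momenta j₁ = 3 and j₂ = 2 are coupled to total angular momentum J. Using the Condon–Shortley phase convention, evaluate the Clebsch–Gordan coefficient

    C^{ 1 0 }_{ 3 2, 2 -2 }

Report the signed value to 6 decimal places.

j₁+j₂−J=4  J+j₁−j₂=2  J−j₁+j₂=0  j₁+j₂+J+1=7
(j₁±m₁, j₂±m₂, J±M) = (5,1,0,4,1,1)
P² = 576/7
sum k=0..0:
  [0] +1/24 = 1/24
S = 1/24
C² = P²·S² = 1/7 ; C = +0.377964

+0.377964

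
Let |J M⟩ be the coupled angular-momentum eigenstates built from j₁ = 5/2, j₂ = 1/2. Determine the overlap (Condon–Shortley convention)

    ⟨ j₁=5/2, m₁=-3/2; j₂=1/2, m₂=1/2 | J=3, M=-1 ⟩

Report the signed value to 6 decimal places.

+0.577350  (= +√(1/3))

triangle: 0!×5!×1!/7! = 120/5040
(j±m)!: 1!×4!×1!×0!×2!×4! = 1152
prefactor² = (2J+1)×Δ×N² = 192
  k=0: +1/(0!×0!×4!×1!×1!×0!) = 1/24
Σ = 1/24  ⇒  CG² = 192×1/24² = 1/3
CG = +√(1/3) = +0.577350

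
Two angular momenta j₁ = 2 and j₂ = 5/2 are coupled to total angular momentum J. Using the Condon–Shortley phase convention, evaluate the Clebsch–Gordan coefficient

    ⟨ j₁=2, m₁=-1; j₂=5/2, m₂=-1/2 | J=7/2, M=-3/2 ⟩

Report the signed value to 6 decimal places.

j₁+j₂−J=1  J+j₁−j₂=3  J−j₁+j₂=4  j₁+j₂+J+1=9
(j₁±m₁, j₂±m₂, J±M) = (1,3,2,3,2,5)
P² = 384/7
sum k=0..1:
  [0] +1/24 = 1/24
  [1] −1/12 = -1/12
S = -1/24
C² = P²·S² = 2/21 ; C = -0.308607

−√(2/21) = -0.308607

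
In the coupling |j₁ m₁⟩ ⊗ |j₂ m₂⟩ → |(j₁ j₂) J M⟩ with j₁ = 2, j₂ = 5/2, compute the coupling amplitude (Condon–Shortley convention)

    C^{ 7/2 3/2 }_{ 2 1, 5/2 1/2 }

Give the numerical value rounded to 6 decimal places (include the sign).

√[8·1!3!4!/9! · 3!1!3!2!5!2!] = √(384/7)
  +(−1)^0/∏(0,1,1,3,2,1)! = 1/12  (running 1/12)
  +(−1)^1/∏(1,0,0,2,3,2)! = -1/24  (running 1/24)
⟨..|..⟩ = √(384/7)·(1/24) = +0.308607

+√(2/21) ≈ +0.308607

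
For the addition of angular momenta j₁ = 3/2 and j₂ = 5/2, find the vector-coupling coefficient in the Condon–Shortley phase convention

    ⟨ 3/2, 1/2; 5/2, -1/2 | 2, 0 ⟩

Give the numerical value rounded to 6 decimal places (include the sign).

triangle: 2!*1!*3!/7! = 12/5040
(j±m)!: 2!*1!*2!*3!*2!*2! = 96
prefactor² = (2J+1)*Δ*N² = 8/7
  k=0: +1/(0!*2!*1!*2!*0!*1!) = 1/4
  k=1: −1/(1!*1!*0!*1!*1!*2!) = -1/2
Σ = -1/4  ⇒  CG² = 8/7*(-1/4)² = 1/14
CG = −√(1/14) = -0.267261

−√(1/14) = -0.267261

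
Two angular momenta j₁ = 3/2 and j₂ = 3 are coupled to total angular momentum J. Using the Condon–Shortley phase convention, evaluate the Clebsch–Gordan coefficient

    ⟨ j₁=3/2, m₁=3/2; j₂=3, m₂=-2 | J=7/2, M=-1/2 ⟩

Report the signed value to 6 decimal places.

√[8·1!2!5!/9! · 3!0!1!5!3!4!] = √(3840/7)
  +(−1)^0/∏(0,1,0,1,2,4)! = 1/48  (running 1/48)
⟨..|..⟩ = √(3840/7)·(1/48) = +0.487950

+√(5/21) ≈ +0.487950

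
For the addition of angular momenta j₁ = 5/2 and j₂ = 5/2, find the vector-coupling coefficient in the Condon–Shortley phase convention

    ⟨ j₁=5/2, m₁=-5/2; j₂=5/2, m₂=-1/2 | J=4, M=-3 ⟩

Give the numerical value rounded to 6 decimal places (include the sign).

j₁+j₂−J=1  J+j₁−j₂=4  J−j₁+j₂=4  j₁+j₂+J+1=10
(j₁±m₁, j₂±m₂, J±M) = (0,5,2,3,1,7)
P² = 10368
sum k=1..1:
  [1] −1/144 = -1/144
S = -1/144
C² = P²·S² = 1/2 ; C = -0.707107

-0.707107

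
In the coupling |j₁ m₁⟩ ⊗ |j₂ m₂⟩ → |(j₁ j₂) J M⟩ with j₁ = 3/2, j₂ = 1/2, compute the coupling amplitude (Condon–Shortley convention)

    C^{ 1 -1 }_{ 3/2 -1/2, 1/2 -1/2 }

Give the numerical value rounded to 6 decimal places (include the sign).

+√(1/4) = +0.500000

j₁+j₂−J=1  J+j₁−j₂=2  J−j₁+j₂=0  j₁+j₂+J+1=4
(j₁±m₁, j₂±m₂, J±M) = (1,2,0,1,0,2)
P² = 1
sum k=0..0:
  [0] +1/2 = 1/2
S = 1/2
C² = P²·S² = 1/4 ; C = +0.500000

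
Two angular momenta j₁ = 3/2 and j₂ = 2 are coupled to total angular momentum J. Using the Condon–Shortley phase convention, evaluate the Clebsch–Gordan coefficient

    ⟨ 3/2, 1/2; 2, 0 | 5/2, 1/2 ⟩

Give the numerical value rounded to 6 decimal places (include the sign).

+√(3/35) = +0.292770

triangle: 1!·2!·3!/7! = 12/5040
(j±m)!: 2!·1!·2!·2!·3!·2! = 96
prefactor² = (2J+1)·Δ·N² = 48/35
  k=0: +1/(0!·1!·1!·2!·1!·1!) = 1/2
  k=1: −1/(1!·0!·0!·1!·2!·2!) = -1/4
Σ = 1/4  ⇒  CG² = 48/35·1/4² = 3/35
CG = +√(3/35) = +0.292770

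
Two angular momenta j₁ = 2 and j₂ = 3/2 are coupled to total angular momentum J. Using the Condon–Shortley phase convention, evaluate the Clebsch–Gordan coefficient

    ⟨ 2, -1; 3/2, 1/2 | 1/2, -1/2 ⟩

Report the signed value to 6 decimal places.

j₁+j₂−J=3  J+j₁−j₂=1  J−j₁+j₂=0  j₁+j₂+J+1=5
(j₁±m₁, j₂±m₂, J±M) = (1,3,2,1,0,1)
P² = 6/5
sum k=2..2:
  [2] +1/2 = 1/2
S = 1/2
C² = P²·S² = 3/10 ; C = +0.547723

+0.547723  (= +√(3/10))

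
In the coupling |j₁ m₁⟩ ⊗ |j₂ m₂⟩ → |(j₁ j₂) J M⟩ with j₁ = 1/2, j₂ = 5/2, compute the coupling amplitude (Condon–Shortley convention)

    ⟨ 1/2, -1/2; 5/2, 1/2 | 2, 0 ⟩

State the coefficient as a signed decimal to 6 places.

−√(1/2) = -0.707107

triangle: 1!*0!*4!/6! = 24/720
(j±m)!: 0!*1!*3!*2!*2!*2! = 48
prefactor² = (2J+1)*Δ*N² = 8
  k=1: −1/(1!*0!*0!*2!*0!*2!) = -1/4
Σ = -1/4  ⇒  CG² = 8*(-1/4)² = 1/2
CG = −√(1/2) = -0.707107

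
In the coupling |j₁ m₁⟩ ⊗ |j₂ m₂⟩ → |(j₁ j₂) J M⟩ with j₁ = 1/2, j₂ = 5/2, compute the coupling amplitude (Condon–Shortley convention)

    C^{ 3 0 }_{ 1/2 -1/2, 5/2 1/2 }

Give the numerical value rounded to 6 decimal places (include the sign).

j₁+j₂−J=0  J+j₁−j₂=1  J−j₁+j₂=5  j₁+j₂+J+1=7
(j₁±m₁, j₂±m₂, J±M) = (0,1,3,2,3,3)
P² = 72
sum k=0..0:
  [0] +1/12 = 1/12
S = 1/12
C² = P²·S² = 1/2 ; C = +0.707107

+√(1/2) ≈ +0.707107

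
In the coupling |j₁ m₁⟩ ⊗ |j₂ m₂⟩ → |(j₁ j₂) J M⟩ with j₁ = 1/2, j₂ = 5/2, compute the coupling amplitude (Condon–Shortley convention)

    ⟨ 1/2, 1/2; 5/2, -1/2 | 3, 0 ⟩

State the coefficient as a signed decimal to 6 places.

+√(1/2) ≈ +0.707107

√[7·0!1!5!/7! · 1!0!2!3!3!3!] = √(72)
  +(−1)^0/∏(0,0,0,2,1,3)! = 1/12  (running 1/12)
⟨..|..⟩ = √(72)·(1/12) = +0.707107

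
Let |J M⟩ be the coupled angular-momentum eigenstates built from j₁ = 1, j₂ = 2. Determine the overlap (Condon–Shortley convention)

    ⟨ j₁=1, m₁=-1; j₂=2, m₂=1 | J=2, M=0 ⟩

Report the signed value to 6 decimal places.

triangle: 1!·1!·3!/6! = 6/720
(j±m)!: 0!·2!·3!·1!·2!·2! = 48
prefactor² = (2J+1)·Δ·N² = 2
  k=1: −1/(1!·0!·1!·2!·0!·1!) = -1/2
Σ = -1/2  ⇒  CG² = 2·(-1/2)² = 1/2
CG = −√(1/2) = -0.707107

−√(1/2) ≈ -0.707107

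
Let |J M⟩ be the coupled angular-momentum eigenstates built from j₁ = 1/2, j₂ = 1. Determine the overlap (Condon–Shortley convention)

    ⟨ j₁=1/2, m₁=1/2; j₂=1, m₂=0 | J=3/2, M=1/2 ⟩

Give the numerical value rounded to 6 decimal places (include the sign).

+√(2/3) = +0.816497

j₁+j₂−J=0  J+j₁−j₂=1  J−j₁+j₂=2  j₁+j₂+J+1=4
(j₁±m₁, j₂±m₂, J±M) = (1,0,1,1,2,1)
P² = 2/3
sum k=0..0:
  [0] +1/1 = 1
S = 1
C² = P²·S² = 2/3 ; C = +0.816497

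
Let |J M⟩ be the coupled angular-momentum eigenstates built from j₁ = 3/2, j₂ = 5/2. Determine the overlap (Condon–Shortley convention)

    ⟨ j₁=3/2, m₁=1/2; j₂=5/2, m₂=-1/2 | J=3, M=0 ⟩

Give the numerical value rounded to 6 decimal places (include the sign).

+0.447214  (= +√(1/5))

j₁+j₂−J=1  J+j₁−j₂=2  J−j₁+j₂=4  j₁+j₂+J+1=8
(j₁±m₁, j₂±m₂, J±M) = (2,1,2,3,3,3)
P² = 36/5
sum k=0..1:
  [0] +1/4 = 1/4
  [1] −1/12 = -1/12
S = 1/6
C² = P²·S² = 1/5 ; C = +0.447214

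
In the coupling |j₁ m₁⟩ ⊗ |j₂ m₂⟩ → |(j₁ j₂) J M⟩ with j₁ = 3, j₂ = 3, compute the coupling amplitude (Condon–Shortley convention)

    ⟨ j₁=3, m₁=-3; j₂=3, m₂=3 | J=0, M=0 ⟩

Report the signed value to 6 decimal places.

j₁+j₂−J=6  J+j₁−j₂=0  J−j₁+j₂=0  j₁+j₂+J+1=7
(j₁±m₁, j₂±m₂, J±M) = (0,6,6,0,0,0)
P² = 518400/7
sum k=6..6:
  [6] +1/720 = 1/720
S = 1/720
C² = P²·S² = 1/7 ; C = +0.377964

+0.377964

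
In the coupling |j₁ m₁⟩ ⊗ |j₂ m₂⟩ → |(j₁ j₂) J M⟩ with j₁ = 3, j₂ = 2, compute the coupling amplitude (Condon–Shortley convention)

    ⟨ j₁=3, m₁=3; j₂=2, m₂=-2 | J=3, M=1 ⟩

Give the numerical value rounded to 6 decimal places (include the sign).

+0.408248

j₁+j₂−J=2  J+j₁−j₂=4  J−j₁+j₂=2  j₁+j₂+J+1=9
(j₁±m₁, j₂±m₂, J±M) = (6,0,0,4,4,2)
P² = 1536
sum k=0..0:
  [0] +1/96 = 1/96
S = 1/96
C² = P²·S² = 1/6 ; C = +0.408248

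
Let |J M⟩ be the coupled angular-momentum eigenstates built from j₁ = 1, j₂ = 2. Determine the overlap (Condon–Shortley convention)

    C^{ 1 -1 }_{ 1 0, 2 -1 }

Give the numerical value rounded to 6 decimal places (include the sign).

−√(3/10) ≈ -0.547723

triangle: 2!*0!*2!/5! = 4/120
(j±m)!: 1!*1!*1!*3!*0!*2! = 12
prefactor² = (2J+1)*Δ*N² = 6/5
  k=1: −1/(1!*1!*0!*0!*0!*2!) = -1/2
Σ = -1/2  ⇒  CG² = 6/5*(-1/2)² = 3/10
CG = −√(3/10) = -0.547723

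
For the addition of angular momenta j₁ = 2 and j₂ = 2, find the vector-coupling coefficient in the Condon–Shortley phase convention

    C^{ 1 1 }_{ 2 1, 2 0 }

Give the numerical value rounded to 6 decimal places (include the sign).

√[3·3!1!1!/6! · 3!1!2!2!2!0!] = √(6/5)
  +(−1)^1/∏(1,2,0,1,1,0)! = -1/2  (running -1/2)
⟨..|..⟩ = √(6/5)·(-1/2) = -0.547723

−√(3/10) = -0.547723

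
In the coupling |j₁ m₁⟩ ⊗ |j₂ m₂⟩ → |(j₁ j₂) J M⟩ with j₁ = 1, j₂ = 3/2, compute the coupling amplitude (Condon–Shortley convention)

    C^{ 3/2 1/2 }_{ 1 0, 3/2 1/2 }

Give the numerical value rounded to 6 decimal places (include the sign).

−√(1/15) ≈ -0.258199

triangle: 1!*1!*2!/5! = 2/120
(j±m)!: 1!*1!*2!*1!*2!*1! = 4
prefactor² = (2J+1)*Δ*N² = 4/15
  k=0: +1/(0!*1!*1!*2!*0!*0!) = 1/2
  k=1: −1/(1!*0!*0!*1!*1!*1!) = -1
Σ = -1/2  ⇒  CG² = 4/15*(-1/2)² = 1/15
CG = −√(1/15) = -0.258199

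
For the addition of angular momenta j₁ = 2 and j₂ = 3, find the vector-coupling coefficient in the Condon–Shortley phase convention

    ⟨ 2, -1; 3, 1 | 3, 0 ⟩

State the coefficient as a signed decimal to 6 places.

j₁+j₂−J=2  J+j₁−j₂=2  J−j₁+j₂=4  j₁+j₂+J+1=9
(j₁±m₁, j₂±m₂, J±M) = (1,3,4,2,3,3)
P² = 96/5
sum k=1..2:
  [1] −1/12 = -1/12
  [2] +1/8 = 1/8
S = 1/24
C² = P²·S² = 1/30 ; C = +0.182574

+√(1/30) = +0.182574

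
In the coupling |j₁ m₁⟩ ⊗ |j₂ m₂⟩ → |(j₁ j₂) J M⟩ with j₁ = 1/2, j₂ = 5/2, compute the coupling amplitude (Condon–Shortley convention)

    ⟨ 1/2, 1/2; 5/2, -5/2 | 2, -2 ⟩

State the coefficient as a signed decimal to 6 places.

√[5·1!0!4!/6! · 1!0!0!5!0!4!] = √(480)
  +(−1)^0/∏(0,1,0,0,0,4)! = 1/24  (running 1/24)
⟨..|..⟩ = √(480)·(1/24) = +0.912871

+0.912871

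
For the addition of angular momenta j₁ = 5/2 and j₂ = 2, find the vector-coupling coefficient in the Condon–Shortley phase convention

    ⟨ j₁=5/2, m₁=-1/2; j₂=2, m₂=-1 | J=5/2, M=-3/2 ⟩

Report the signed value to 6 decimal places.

-0.414039

triangle: 2!·3!·2!/8! = 24/40320
(j±m)!: 2!·3!·1!·3!·1!·4! = 1728
prefactor² = (2J+1)·Δ·N² = 216/35
  k=0: +1/(0!·2!·3!·1!·0!·1!) = 1/12
  k=1: −1/(1!·1!·2!·0!·1!·2!) = -1/4
Σ = -1/6  ⇒  CG² = 216/35·(-1/6)² = 6/35
CG = −√(6/35) = -0.414039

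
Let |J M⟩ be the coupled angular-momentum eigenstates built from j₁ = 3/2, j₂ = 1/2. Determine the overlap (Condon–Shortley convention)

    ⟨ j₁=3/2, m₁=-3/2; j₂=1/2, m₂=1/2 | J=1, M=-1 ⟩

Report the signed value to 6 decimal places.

triangle: 1!*2!*0!/4! = 2/24
(j±m)!: 0!*3!*1!*0!*0!*2! = 12
prefactor² = (2J+1)*Δ*N² = 3
  k=1: −1/(1!*0!*2!*0!*0!*0!) = -1/2
Σ = -1/2  ⇒  CG² = 3*(-1/2)² = 3/4
CG = −√(3/4) = -0.866025

−√(3/4) = -0.866025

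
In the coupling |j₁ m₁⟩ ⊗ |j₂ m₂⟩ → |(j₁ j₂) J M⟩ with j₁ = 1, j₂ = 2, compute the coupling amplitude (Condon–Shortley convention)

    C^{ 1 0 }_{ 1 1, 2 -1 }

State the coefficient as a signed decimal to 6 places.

+√(3/10) = +0.547723

j₁+j₂−J=2  J+j₁−j₂=0  J−j₁+j₂=2  j₁+j₂+J+1=5
(j₁±m₁, j₂±m₂, J±M) = (2,0,1,3,1,1)
P² = 6/5
sum k=0..0:
  [0] +1/2 = 1/2
S = 1/2
C² = P²·S² = 3/10 ; C = +0.547723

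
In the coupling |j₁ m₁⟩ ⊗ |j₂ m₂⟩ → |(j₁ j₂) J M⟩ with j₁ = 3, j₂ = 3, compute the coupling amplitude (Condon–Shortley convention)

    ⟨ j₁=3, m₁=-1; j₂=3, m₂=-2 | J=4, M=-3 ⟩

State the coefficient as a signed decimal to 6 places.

-0.301511  (= −√(1/11))

j₁+j₂−J=2  J+j₁−j₂=4  J−j₁+j₂=4  j₁+j₂+J+1=11
(j₁±m₁, j₂±m₂, J±M) = (2,4,1,5,1,7)
P² = 82944/11
sum k=0..1:
  [0] +1/288 = 1/288
  [1] −1/144 = -1/144
S = -1/288
C² = P²·S² = 1/11 ; C = -0.301511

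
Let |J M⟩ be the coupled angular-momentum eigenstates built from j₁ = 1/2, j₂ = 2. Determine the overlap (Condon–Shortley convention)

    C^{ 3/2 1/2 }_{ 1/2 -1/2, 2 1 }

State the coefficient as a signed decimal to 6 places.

j₁+j₂−J=1  J+j₁−j₂=0  J−j₁+j₂=3  j₁+j₂+J+1=5
(j₁±m₁, j₂±m₂, J±M) = (0,1,3,1,2,1)
P² = 12/5
sum k=1..1:
  [1] −1/2 = -1/2
S = -1/2
C² = P²·S² = 3/5 ; C = -0.774597

-0.774597  (= −√(3/5))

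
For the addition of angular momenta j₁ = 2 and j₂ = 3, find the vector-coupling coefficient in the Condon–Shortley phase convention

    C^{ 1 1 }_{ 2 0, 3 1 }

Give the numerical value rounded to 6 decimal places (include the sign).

+0.414039

triangle: 4!*0!*2!/7! = 48/5040
(j±m)!: 2!*2!*4!*2!*2!*0! = 384
prefactor² = (2J+1)*Δ*N² = 384/35
  k=2: +1/(2!*2!*0!*2!*0!*0!) = 1/8
Σ = 1/8  ⇒  CG² = 384/35*1/8² = 6/35
CG = +√(6/35) = +0.414039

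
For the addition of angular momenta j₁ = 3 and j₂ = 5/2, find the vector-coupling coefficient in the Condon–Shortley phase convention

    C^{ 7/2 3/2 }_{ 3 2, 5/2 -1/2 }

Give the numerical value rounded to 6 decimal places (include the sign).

j₁+j₂−J=2  J+j₁−j₂=4  J−j₁+j₂=3  j₁+j₂+J+1=10
(j₁±m₁, j₂±m₂, J±M) = (5,1,2,3,5,2)
P² = 1536/7
sum k=0..1:
  [0] +1/24 = 1/24
  [1] −1/48 = -1/48
S = 1/48
C² = P²·S² = 2/21 ; C = +0.308607

+√(2/21) ≈ +0.308607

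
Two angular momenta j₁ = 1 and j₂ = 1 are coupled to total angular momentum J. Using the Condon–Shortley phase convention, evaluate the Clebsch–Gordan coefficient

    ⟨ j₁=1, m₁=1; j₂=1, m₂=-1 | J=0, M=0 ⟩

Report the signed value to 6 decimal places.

√[1·2!0!0!/3! · 2!0!0!2!0!0!] = √(4/3)
  +(−1)^0/∏(0,2,0,0,0,0)! = 1/2  (running 1/2)
⟨..|..⟩ = √(4/3)·(1/2) = +0.577350

+√(1/3) ≈ +0.577350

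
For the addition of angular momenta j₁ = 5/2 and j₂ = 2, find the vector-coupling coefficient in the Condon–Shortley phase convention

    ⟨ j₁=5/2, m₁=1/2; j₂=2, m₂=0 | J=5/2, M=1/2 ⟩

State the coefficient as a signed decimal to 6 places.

√[6·2!3!2!/8! · 3!2!2!2!3!2!] = √(72/35)
  +(−1)^0/∏(0,2,2,2,1,0)! = 1/8  (running 1/8)
  +(−1)^1/∏(1,1,1,1,2,1)! = -1/2  (running -3/8)
  +(−1)^2/∏(2,0,0,0,3,2)! = 1/24  (running -1/3)
⟨..|..⟩ = √(72/35)·(-1/3) = -0.478091

−√(8/35) ≈ -0.478091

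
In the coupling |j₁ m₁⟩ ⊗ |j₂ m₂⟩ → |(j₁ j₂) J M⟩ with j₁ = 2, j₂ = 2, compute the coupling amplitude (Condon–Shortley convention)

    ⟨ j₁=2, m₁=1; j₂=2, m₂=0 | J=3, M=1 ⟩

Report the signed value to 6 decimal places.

+0.447214  (= +√(1/5))

√[7·1!3!3!/8! · 3!1!2!2!4!2!] = √(36/5)
  +(−1)^0/∏(0,1,1,2,2,1)! = 1/4  (running 1/4)
  +(−1)^1/∏(1,0,0,1,3,2)! = -1/12  (running 1/6)
⟨..|..⟩ = √(36/5)·(1/6) = +0.447214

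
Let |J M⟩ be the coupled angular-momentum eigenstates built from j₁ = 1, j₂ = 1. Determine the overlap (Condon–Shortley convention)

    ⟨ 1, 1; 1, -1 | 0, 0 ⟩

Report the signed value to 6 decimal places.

+0.577350  (= +√(1/3))

√[1·2!0!0!/3! · 2!0!0!2!0!0!] = √(4/3)
  +(−1)^0/∏(0,2,0,0,0,0)! = 1/2  (running 1/2)
⟨..|..⟩ = √(4/3)·(1/2) = +0.577350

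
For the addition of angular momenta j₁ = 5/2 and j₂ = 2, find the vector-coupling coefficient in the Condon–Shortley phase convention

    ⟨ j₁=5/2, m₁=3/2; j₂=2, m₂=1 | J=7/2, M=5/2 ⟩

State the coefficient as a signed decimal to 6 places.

√[8·1!4!3!/9! · 4!1!3!1!6!1!] = √(2304/7)
  +(−1)^0/∏(0,1,1,3,3,0)! = 1/36  (running 1/36)
  +(−1)^1/∏(1,0,0,2,4,1)! = -1/48  (running 1/144)
⟨..|..⟩ = √(2304/7)·(1/144) = +0.125988

+√(1/63) = +0.125988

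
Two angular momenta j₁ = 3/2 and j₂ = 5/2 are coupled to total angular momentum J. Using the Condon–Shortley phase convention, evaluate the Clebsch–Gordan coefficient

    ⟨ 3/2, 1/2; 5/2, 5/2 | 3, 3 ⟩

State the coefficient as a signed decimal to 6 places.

−√(5/8) = -0.790569

√[7·1!2!4!/8! · 2!1!5!0!6!0!] = √(1440)
  +(−1)^1/∏(1,0,0,4,2,0)! = -1/48  (running -1/48)
⟨..|..⟩ = √(1440)·(-1/48) = -0.790569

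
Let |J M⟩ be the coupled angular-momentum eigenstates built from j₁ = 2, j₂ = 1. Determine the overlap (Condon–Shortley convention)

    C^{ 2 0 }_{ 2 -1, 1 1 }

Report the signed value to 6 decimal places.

√[5·1!3!1!/6! · 1!3!2!0!2!2!] = √(2)
  +(−1)^1/∏(1,0,2,1,1,0)! = -1/2  (running -1/2)
⟨..|..⟩ = √(2)·(-1/2) = -0.707107

−√(1/2) = -0.707107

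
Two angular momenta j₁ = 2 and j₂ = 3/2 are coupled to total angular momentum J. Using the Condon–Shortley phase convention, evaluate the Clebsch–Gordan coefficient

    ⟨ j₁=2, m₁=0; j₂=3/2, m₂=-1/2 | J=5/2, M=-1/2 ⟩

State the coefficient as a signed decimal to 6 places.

√[6·1!3!2!/7! · 2!2!1!2!2!3!] = √(48/35)
  +(−1)^0/∏(0,1,2,1,1,1)! = 1/2  (running 1/2)
  +(−1)^1/∏(1,0,1,0,2,2)! = -1/4  (running 1/4)
⟨..|..⟩ = √(48/35)·(1/4) = +0.292770

+√(3/35) = +0.292770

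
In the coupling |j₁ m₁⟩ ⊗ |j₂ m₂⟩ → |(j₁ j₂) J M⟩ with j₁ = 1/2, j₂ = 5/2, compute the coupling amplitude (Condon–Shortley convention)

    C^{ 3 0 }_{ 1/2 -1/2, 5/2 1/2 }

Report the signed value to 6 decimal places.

+√(1/2) ≈ +0.707107

j₁+j₂−J=0  J+j₁−j₂=1  J−j₁+j₂=5  j₁+j₂+J+1=7
(j₁±m₁, j₂±m₂, J±M) = (0,1,3,2,3,3)
P² = 72
sum k=0..0:
  [0] +1/12 = 1/12
S = 1/12
C² = P²·S² = 1/2 ; C = +0.707107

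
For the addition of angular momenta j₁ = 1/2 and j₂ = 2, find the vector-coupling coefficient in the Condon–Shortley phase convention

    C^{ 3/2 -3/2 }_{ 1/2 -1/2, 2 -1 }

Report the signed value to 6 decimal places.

-0.447214  (= −√(1/5))

j₁+j₂−J=1  J+j₁−j₂=0  J−j₁+j₂=3  j₁+j₂+J+1=5
(j₁±m₁, j₂±m₂, J±M) = (0,1,1,3,0,3)
P² = 36/5
sum k=1..1:
  [1] −1/6 = -1/6
S = -1/6
C² = P²·S² = 1/5 ; C = -0.447214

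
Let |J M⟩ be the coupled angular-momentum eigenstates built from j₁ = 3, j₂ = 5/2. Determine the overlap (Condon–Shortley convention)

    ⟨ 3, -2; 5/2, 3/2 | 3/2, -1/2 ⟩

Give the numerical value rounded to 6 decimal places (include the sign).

triangle: 4!*2!*1!/8! = 48/40320
(j±m)!: 1!*5!*4!*1!*1!*2! = 5760
prefactor² = (2J+1)*Δ*N² = 192/7
  k=3: −1/(3!*1!*2!*1!*0!*0!) = -1/12
  k=4: +1/(4!*0!*1!*0!*1!*1!) = 1/24
Σ = -1/24  ⇒  CG² = 192/7*(-1/24)² = 1/21
CG = −√(1/21) = -0.218218

-0.218218  (= −√(1/21))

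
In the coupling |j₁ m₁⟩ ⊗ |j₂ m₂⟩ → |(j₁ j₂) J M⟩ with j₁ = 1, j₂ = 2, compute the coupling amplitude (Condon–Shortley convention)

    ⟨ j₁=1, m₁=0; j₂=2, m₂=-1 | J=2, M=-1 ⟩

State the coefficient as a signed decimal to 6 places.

+√(1/6) = +0.408248

j₁+j₂−J=1  J+j₁−j₂=1  J−j₁+j₂=3  j₁+j₂+J+1=6
(j₁±m₁, j₂±m₂, J±M) = (1,1,1,3,1,3)
P² = 3/2
sum k=0..1:
  [0] +1/2 = 1/2
  [1] −1/6 = -1/6
S = 1/3
C² = P²·S² = 1/6 ; C = +0.408248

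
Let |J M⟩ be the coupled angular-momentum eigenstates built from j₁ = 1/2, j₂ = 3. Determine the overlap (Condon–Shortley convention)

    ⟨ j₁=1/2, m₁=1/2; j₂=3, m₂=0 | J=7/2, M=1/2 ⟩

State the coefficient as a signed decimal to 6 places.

+0.755929

triangle: 0!*1!*6!/8! = 720/40320
(j±m)!: 1!*0!*3!*3!*4!*3! = 5184
prefactor² = (2J+1)*Δ*N² = 5184/7
  k=0: +1/(0!*0!*0!*3!*1!*3!) = 1/36
Σ = 1/36  ⇒  CG² = 5184/7*1/36² = 4/7
CG = +√(4/7) = +0.755929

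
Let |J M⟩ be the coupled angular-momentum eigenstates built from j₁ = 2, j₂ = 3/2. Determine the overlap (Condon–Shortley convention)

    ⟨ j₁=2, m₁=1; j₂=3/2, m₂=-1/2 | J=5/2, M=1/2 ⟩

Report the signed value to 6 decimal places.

+0.597614  (= +√(5/14))

triangle: 1!*3!*2!/7! = 12/5040
(j±m)!: 3!*1!*1!*2!*3!*2! = 144
prefactor² = (2J+1)*Δ*N² = 72/35
  k=0: +1/(0!*1!*1!*1!*2!*1!) = 1/2
  k=1: −1/(1!*0!*0!*0!*3!*2!) = -1/12
Σ = 5/12  ⇒  CG² = 72/35*5/12² = 5/14
CG = +√(5/14) = +0.597614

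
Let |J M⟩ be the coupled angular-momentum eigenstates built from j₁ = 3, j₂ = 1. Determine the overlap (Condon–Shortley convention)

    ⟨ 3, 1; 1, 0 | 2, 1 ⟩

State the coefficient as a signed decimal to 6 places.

triangle: 2!×4!×0!/7! = 48/5040
(j±m)!: 4!×2!×1!×1!×3!×1! = 288
prefactor² = (2J+1)×Δ×N² = 96/7
  k=1: −1/(1!×1!×1!×0!×3!×0!) = -1/6
Σ = -1/6  ⇒  CG² = 96/7×(-1/6)² = 8/21
CG = −√(8/21) = -0.617213

−√(8/21) = -0.617213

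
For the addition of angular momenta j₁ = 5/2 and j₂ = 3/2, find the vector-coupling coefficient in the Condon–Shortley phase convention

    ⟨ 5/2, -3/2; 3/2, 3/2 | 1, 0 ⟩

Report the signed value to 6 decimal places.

√[3·3!2!0!/6! · 1!4!3!0!1!1!] = √(36/5)
  +(−1)^3/∏(3,0,1,0,1,0)! = -1/6  (running -1/6)
⟨..|..⟩ = √(36/5)·(-1/6) = -0.447214

-0.447214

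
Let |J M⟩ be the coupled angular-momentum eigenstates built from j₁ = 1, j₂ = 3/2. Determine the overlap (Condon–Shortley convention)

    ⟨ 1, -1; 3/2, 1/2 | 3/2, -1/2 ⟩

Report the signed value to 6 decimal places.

j₁+j₂−J=1  J+j₁−j₂=1  J−j₁+j₂=2  j₁+j₂+J+1=5
(j₁±m₁, j₂±m₂, J±M) = (0,2,2,1,1,2)
P² = 8/15
sum k=1..1:
  [1] −1/1 = -1
S = -1
C² = P²·S² = 8/15 ; C = -0.730297

−√(8/15) ≈ -0.730297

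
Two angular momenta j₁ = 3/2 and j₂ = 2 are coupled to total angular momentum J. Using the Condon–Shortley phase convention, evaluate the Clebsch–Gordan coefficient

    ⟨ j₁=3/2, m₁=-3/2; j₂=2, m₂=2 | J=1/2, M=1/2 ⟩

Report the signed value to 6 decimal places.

j₁+j₂−J=3  J+j₁−j₂=0  J−j₁+j₂=1  j₁+j₂+J+1=5
(j₁±m₁, j₂±m₂, J±M) = (0,3,4,0,1,0)
P² = 72/5
sum k=3..3:
  [3] −1/6 = -1/6
S = -1/6
C² = P²·S² = 2/5 ; C = -0.632456

−√(2/5) ≈ -0.632456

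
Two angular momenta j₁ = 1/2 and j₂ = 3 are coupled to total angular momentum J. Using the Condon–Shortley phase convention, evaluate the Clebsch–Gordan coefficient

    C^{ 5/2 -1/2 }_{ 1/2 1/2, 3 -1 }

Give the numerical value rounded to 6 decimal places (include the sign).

j₁+j₂−J=1  J+j₁−j₂=0  J−j₁+j₂=5  j₁+j₂+J+1=7
(j₁±m₁, j₂±m₂, J±M) = (1,0,2,4,2,3)
P² = 576/7
sum k=0..0:
  [0] +1/12 = 1/12
S = 1/12
C² = P²·S² = 4/7 ; C = +0.755929

+√(4/7) ≈ +0.755929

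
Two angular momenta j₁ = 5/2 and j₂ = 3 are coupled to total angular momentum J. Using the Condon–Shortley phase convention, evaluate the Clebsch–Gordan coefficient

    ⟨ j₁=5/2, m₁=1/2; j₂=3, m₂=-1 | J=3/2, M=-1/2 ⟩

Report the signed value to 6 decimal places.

-0.097590  (= −√(1/105))

j₁+j₂−J=4  J+j₁−j₂=1  J−j₁+j₂=2  j₁+j₂+J+1=8
(j₁±m₁, j₂±m₂, J±M) = (3,2,2,4,1,2)
P² = 192/35
sum k=1..2:
  [1] −1/6 = -1/6
  [2] +1/8 = 1/8
S = -1/24
C² = P²·S² = 1/105 ; C = -0.097590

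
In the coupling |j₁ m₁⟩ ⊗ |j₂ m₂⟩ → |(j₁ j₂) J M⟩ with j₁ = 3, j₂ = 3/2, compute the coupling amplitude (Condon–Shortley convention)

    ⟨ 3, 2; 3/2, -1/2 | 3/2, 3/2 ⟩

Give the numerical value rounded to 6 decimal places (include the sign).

-0.534522  (= −√(2/7))

√[4·3!3!0!/7! · 5!1!1!2!3!0!] = √(288/7)
  +(−1)^1/∏(1,2,0,0,3,0)! = -1/12  (running -1/12)
⟨..|..⟩ = √(288/7)·(-1/12) = -0.534522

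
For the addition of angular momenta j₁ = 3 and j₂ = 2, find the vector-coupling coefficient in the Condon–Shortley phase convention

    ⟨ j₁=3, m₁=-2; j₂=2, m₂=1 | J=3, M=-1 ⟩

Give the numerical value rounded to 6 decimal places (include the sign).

+0.500000  (= +√(1/4))

√[7·2!4!2!/9! · 1!5!3!1!2!4!] = √(64)
  +(−1)^1/∏(1,1,4,2,0,0)! = -1/48  (running -1/48)
  +(−1)^2/∏(2,0,3,1,1,1)! = 1/12  (running 1/16)
⟨..|..⟩ = √(64)·(1/16) = +0.500000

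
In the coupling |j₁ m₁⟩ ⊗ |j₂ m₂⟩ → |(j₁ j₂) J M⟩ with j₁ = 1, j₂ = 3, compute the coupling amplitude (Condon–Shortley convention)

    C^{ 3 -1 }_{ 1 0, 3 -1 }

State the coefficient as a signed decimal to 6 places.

+√(1/12) ≈ +0.288675

j₁+j₂−J=1  J+j₁−j₂=1  J−j₁+j₂=5  j₁+j₂+J+1=8
(j₁±m₁, j₂±m₂, J±M) = (1,1,2,4,2,4)
P² = 48
sum k=0..1:
  [0] +1/12 = 1/12
  [1] −1/24 = -1/24
S = 1/24
C² = P²·S² = 1/12 ; C = +0.288675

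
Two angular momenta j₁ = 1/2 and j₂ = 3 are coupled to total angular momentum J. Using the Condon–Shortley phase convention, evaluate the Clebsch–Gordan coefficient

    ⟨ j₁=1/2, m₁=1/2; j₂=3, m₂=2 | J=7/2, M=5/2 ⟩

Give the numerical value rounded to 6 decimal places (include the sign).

+0.925820  (= +√(6/7))

j₁+j₂−J=0  J+j₁−j₂=1  J−j₁+j₂=6  j₁+j₂+J+1=8
(j₁±m₁, j₂±m₂, J±M) = (1,0,5,1,6,1)
P² = 86400/7
sum k=0..0:
  [0] +1/120 = 1/120
S = 1/120
C² = P²·S² = 6/7 ; C = +0.925820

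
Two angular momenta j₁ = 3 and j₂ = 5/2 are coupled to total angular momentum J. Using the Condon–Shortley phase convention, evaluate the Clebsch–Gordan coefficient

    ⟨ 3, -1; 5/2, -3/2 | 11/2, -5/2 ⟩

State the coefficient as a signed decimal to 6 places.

j₁+j₂−J=0  J+j₁−j₂=6  J−j₁+j₂=5  j₁+j₂+J+1=12
(j₁±m₁, j₂±m₂, J±M) = (2,4,1,4,3,8)
P² = 6635520/11
sum k=0..0:
  [0] +1/1152 = 1/1152
S = 1/1152
C² = P²·S² = 5/11 ; C = +0.674200

+0.674200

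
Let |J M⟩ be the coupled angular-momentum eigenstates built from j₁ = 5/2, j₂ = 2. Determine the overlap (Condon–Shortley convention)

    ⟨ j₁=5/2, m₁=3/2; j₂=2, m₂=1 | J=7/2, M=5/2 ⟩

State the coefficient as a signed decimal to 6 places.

+√(1/63) = +0.125988

j₁+j₂−J=1  J+j₁−j₂=4  J−j₁+j₂=3  j₁+j₂+J+1=9
(j₁±m₁, j₂±m₂, J±M) = (4,1,3,1,6,1)
P² = 2304/7
sum k=0..1:
  [0] +1/36 = 1/36
  [1] −1/48 = -1/48
S = 1/144
C² = P²·S² = 1/63 ; C = +0.125988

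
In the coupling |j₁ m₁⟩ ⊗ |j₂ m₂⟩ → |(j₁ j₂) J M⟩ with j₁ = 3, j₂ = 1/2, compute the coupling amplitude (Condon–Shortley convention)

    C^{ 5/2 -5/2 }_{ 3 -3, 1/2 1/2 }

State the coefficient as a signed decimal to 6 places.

-0.925820  (= −√(6/7))

√[6·1!5!0!/7! · 0!6!1!0!0!5!] = √(86400/7)
  +(−1)^1/∏(1,0,5,0,0,0)! = -1/120  (running -1/120)
⟨..|..⟩ = √(86400/7)·(-1/120) = -0.925820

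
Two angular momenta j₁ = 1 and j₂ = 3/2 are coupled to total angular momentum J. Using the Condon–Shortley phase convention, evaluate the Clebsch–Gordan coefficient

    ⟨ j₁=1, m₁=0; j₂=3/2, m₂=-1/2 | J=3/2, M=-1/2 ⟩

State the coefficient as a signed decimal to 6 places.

+0.258199  (= +√(1/15))

√[4·1!1!2!/5! · 1!1!1!2!1!2!] = √(4/15)
  +(−1)^0/∏(0,1,1,1,0,1)! = 1  (running 1)
  +(−1)^1/∏(1,0,0,0,1,2)! = -1/2  (running 1/2)
⟨..|..⟩ = √(4/15)·(1/2) = +0.258199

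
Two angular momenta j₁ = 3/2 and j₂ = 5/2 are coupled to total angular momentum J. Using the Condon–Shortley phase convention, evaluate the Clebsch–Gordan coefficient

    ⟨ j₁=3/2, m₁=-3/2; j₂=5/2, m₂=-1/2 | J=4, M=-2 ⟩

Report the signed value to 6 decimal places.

j₁+j₂−J=0  J+j₁−j₂=3  J−j₁+j₂=5  j₁+j₂+J+1=9
(j₁±m₁, j₂±m₂, J±M) = (0,3,2,3,2,6)
P² = 12960/7
sum k=0..0:
  [0] +1/72 = 1/72
S = 1/72
C² = P²·S² = 5/14 ; C = +0.597614

+0.597614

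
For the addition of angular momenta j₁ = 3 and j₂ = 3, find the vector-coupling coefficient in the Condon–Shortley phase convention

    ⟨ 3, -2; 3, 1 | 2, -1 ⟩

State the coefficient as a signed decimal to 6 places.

−√(5/28) = -0.422577

√[5·4!2!2!/9! · 1!5!4!2!1!3!] = √(320/7)
  +(−1)^3/∏(3,1,2,1,0,1)! = -1/12  (running -1/12)
  +(−1)^4/∏(4,0,1,0,1,2)! = 1/48  (running -1/16)
⟨..|..⟩ = √(320/7)·(-1/16) = -0.422577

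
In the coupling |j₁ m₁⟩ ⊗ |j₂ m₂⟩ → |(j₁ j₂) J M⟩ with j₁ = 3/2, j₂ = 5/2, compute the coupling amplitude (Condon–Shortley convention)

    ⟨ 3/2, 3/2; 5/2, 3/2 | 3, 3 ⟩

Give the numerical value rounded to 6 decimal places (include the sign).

+√(3/8) ≈ +0.612372

√[7·1!2!4!/8! · 3!0!4!1!6!0!] = √(864)
  +(−1)^0/∏(0,1,0,4,2,0)! = 1/48  (running 1/48)
⟨..|..⟩ = √(864)·(1/48) = +0.612372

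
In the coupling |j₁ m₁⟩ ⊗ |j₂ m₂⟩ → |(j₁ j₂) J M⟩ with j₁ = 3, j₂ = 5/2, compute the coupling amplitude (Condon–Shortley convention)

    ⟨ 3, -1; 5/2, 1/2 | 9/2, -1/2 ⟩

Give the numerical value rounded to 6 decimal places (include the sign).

triangle: 1!×5!×4!/11! = 2880/39916800
(j±m)!: 2!×4!×3!×2!×4!×5! = 1658880
prefactor² = (2J+1)×Δ×N² = 92160/77
  k=0: +1/(0!×1!×4!×3!×1!×1!) = 1/144
  k=1: −1/(1!×0!×3!×2!×2!×2!) = -1/48
Σ = -1/72  ⇒  CG² = 92160/77×(-1/72)² = 160/693
CG = −√(160/693) = -0.480500

−√(160/693) ≈ -0.480500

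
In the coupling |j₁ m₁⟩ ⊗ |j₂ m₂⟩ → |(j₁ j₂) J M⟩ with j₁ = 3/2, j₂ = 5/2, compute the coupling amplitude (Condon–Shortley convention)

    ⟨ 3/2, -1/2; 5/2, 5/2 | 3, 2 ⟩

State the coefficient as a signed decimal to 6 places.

j₁+j₂−J=1  J+j₁−j₂=2  J−j₁+j₂=4  j₁+j₂+J+1=8
(j₁±m₁, j₂±m₂, J±M) = (1,2,5,0,5,1)
P² = 240
sum k=1..1:
  [1] −1/24 = -1/24
S = -1/24
C² = P²·S² = 5/12 ; C = -0.645497

-0.645497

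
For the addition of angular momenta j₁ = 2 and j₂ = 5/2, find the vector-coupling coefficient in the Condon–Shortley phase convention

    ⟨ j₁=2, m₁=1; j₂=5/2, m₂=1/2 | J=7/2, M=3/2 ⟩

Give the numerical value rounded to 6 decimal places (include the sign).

√[8·1!3!4!/9! · 3!1!3!2!5!2!] = √(384/7)
  +(−1)^0/∏(0,1,1,3,2,1)! = 1/12  (running 1/12)
  +(−1)^1/∏(1,0,0,2,3,2)! = -1/24  (running 1/24)
⟨..|..⟩ = √(384/7)·(1/24) = +0.308607

+√(2/21) ≈ +0.308607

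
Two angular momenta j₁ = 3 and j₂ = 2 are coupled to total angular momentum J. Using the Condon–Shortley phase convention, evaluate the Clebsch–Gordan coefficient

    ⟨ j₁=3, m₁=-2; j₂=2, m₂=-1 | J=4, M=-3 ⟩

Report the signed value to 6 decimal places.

-0.223607

j₁+j₂−J=1  J+j₁−j₂=5  J−j₁+j₂=3  j₁+j₂+J+1=10
(j₁±m₁, j₂±m₂, J±M) = (1,5,1,3,1,7)
P² = 6480
sum k=0..1:
  [0] +1/240 = 1/240
  [1] −1/144 = -1/144
S = -1/360
C² = P²·S² = 1/20 ; C = -0.223607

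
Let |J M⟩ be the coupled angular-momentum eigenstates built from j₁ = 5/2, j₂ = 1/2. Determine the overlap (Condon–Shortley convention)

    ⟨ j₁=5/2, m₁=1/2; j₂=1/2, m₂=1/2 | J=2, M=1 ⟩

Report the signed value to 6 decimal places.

j₁+j₂−J=1  J+j₁−j₂=4  J−j₁+j₂=0  j₁+j₂+J+1=6
(j₁±m₁, j₂±m₂, J±M) = (3,2,1,0,3,1)
P² = 12
sum k=1..1:
  [1] −1/6 = -1/6
S = -1/6
C² = P²·S² = 1/3 ; C = -0.577350

−√(1/3) ≈ -0.577350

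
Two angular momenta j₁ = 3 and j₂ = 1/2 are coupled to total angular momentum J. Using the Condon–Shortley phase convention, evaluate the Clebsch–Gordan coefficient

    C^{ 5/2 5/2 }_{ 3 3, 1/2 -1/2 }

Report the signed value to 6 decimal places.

+0.925820

√[6·1!5!0!/7! · 6!0!0!1!5!0!] = √(86400/7)
  +(−1)^0/∏(0,1,0,0,5,0)! = 1/120  (running 1/120)
⟨..|..⟩ = √(86400/7)·(1/120) = +0.925820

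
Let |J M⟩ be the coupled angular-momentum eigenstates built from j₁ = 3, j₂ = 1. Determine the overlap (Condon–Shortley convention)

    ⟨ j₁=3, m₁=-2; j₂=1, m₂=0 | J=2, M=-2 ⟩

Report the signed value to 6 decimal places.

−√(5/21) = -0.487950

j₁+j₂−J=2  J+j₁−j₂=4  J−j₁+j₂=0  j₁+j₂+J+1=7
(j₁±m₁, j₂±m₂, J±M) = (1,5,1,1,0,4)
P² = 960/7
sum k=1..1:
  [1] −1/24 = -1/24
S = -1/24
C² = P²·S² = 5/21 ; C = -0.487950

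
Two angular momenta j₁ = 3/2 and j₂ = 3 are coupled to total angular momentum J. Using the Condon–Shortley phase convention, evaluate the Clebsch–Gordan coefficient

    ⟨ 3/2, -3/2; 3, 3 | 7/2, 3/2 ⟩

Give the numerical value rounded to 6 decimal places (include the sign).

−√(2/21) = -0.308607

triangle: 1!·2!·5!/9! = 240/362880
(j±m)!: 0!·3!·6!·0!·5!·2! = 1036800
prefactor² = (2J+1)·Δ·N² = 38400/7
  k=1: −1/(1!·0!·2!·5!·0!·0!) = -1/240
Σ = -1/240  ⇒  CG² = 38400/7·(-1/240)² = 2/21
CG = −√(2/21) = -0.308607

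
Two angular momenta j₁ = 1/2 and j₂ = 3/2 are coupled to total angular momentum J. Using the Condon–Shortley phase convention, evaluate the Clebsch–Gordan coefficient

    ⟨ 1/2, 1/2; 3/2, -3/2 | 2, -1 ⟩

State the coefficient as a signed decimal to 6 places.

+0.500000

j₁+j₂−J=0  J+j₁−j₂=1  J−j₁+j₂=3  j₁+j₂+J+1=5
(j₁±m₁, j₂±m₂, J±M) = (1,0,0,3,1,3)
P² = 9
sum k=0..0:
  [0] +1/6 = 1/6
S = 1/6
C² = P²·S² = 1/4 ; C = +0.500000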